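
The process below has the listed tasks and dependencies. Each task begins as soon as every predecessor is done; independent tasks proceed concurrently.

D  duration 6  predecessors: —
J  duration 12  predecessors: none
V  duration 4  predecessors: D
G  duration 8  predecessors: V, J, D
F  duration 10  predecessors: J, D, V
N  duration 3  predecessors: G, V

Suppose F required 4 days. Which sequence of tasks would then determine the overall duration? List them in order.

The binding path is J→G→N = 12+8+3 = 23; finish at 23 days.
F is off the critical path — its longest chain is 22 days, giving 1 of slack.
That remains the longest chain; total 23 days.

J, G, N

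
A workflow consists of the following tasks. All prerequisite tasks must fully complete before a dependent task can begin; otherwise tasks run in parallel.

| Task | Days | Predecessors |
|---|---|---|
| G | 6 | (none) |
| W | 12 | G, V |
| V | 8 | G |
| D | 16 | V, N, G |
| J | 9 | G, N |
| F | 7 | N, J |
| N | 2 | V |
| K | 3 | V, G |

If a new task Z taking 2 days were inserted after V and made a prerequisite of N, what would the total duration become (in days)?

Originally the job takes 32 days.
With Z inserted, N now waits for max(V, Z).
New critical path: G→V→Z→N→J→F = 6+8+2+2+9+7 = 34 ⇒ 34 days.

34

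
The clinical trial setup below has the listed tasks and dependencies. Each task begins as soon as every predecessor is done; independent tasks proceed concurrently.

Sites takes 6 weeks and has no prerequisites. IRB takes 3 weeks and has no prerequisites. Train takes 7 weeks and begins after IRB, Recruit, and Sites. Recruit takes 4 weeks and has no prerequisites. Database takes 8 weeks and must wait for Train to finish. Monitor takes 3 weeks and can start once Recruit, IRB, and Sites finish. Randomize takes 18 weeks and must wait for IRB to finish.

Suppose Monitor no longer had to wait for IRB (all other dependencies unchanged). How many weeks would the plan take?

Before: longest chain IRB→Randomize = 3+18 = 21, finish 21.
Dropping IRB→Monitor doesn't change Monitor's earliest start (6); another predecessor still binds.
The longest chain is now IRB→Randomize = 3+18 = 21, so the plan takes 21 weeks.

21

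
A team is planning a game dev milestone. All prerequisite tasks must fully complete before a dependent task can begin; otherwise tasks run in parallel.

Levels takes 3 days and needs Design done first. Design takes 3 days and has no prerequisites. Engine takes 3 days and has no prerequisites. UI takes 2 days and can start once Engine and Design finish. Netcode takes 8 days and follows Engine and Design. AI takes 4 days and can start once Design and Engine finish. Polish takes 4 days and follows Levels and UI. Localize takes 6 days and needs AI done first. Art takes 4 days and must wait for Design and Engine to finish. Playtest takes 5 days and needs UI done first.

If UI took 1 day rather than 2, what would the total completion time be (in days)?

13

Actual critical path: Design→AI→Localize = 3+4+6 = 13 ⇒ 13 days.
UI is off the critical path — its longest chain is 10 days, giving 3 of slack.
No other chain overtakes it, so the finish is 13 days.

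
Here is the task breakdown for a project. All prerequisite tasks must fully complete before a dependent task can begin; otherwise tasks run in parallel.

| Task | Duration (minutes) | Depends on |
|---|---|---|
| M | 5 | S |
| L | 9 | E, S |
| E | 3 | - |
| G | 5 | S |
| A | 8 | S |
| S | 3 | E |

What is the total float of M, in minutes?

The longest chain is E→S→L = 3+3+9 = 15; overall finish 15 minutes.
The longest chain containing M totals 11 minutes.
So M can slip 15 − 11 = 4 minutes.

4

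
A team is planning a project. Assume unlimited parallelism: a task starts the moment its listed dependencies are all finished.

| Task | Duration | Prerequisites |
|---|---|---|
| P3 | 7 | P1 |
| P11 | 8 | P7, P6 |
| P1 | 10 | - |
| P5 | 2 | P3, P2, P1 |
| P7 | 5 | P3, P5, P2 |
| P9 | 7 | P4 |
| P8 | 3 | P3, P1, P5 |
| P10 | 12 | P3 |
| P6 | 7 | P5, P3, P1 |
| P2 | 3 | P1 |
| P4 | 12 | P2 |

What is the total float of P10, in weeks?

5

The longest chain is P1→P3→P5→P6→P11 = 10+7+2+7+8 = 34; overall finish 34 weeks.
Longest path through P10: 29 weeks (earliest finish 29, latest finish 34).
So P10 can slip 34 − 29 = 5 weeks.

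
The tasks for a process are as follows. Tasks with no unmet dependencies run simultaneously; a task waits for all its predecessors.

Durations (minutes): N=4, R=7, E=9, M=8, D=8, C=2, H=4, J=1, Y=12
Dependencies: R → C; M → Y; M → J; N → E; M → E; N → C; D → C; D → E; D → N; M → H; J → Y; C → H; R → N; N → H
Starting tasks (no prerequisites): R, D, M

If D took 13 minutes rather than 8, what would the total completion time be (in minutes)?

26

Baseline: D→N→E = 8+4+9 = 21 → 21 minutes.
D is on the critical path; changing it to 13 makes that path 26 minutes.
That remains the longest chain; total 26 minutes.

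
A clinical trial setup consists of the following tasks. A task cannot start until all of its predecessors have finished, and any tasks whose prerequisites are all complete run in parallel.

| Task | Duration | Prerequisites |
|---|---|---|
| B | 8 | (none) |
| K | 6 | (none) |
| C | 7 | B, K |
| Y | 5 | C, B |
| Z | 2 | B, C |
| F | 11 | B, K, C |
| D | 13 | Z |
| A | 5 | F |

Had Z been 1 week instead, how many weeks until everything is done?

The binding path is B→C→F→A = 8+7+11+5 = 31; finish at 31 weeks.
The longest path through Z is only 30 weeks, so Z has float 1.
No other chain overtakes it, so the finish is 31 weeks.

31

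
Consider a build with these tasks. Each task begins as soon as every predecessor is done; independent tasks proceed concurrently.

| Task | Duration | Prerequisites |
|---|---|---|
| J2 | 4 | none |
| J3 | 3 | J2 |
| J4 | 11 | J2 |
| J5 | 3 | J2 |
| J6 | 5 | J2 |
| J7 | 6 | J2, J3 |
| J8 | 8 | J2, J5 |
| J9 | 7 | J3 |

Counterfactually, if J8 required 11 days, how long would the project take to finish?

18

Critical path before the change: J2→J5→J8 = 4+3+8 = 15 giving 15 days.
Since J8 is critical, the +3 change carries straight to that chain (now 18 days).
The critical path is still J2→J5→J8; finish is now 18 days.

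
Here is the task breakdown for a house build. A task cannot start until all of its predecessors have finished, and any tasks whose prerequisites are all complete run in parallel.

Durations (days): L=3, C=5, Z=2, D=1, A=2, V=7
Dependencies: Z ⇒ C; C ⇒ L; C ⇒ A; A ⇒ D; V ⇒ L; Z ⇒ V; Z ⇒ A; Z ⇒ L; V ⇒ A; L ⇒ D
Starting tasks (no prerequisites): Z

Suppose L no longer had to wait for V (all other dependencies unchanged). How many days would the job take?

Original critical path: Z→V→L→D = 2+7+3+1 = 13 ⇒ 13 days.
Without V→L, L's earliest start moves from 9 to 7.
New critical path: Z→V→A→D = 2+7+2+1 = 12 ⇒ 12 days.

12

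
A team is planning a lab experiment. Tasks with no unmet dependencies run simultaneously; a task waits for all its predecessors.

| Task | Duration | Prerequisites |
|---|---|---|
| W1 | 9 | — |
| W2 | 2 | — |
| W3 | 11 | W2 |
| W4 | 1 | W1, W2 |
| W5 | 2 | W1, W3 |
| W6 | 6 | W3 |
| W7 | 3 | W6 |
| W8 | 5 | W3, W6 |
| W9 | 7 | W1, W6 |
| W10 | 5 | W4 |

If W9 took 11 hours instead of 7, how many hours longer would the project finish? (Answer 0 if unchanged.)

4

Critical path before the change: W2→W3→W6→W9 = 2+11+6+7 = 26 giving 26 hours.
Since W9 is critical, the +4 change carries straight to that chain (now 30 hours).
The critical path is still W2→W3→W6→W9; finish is now 30 hours.
Change in finish: 30 − 26 = +4 hours.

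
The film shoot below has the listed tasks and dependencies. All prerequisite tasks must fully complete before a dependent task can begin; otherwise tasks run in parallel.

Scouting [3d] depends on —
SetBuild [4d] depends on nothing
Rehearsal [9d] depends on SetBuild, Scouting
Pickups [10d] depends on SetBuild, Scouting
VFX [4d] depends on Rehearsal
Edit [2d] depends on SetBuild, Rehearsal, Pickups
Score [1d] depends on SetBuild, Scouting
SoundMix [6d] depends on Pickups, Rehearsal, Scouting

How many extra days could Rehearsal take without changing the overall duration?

SetBuild→Pickups→SoundMix = 4+10+6 = 20 sets the makespan at 20 days.
The longest chain containing Rehearsal totals 19 days.
Slack of Rehearsal = 5 − 4 = 1 day.

1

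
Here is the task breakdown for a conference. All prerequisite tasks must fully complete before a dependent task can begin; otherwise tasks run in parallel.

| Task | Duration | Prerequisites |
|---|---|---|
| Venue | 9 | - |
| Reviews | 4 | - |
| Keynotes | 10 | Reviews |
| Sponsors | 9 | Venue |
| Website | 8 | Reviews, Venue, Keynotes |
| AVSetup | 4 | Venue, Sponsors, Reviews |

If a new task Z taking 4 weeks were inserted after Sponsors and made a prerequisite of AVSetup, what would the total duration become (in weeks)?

26

Originally the job takes 22 weeks.
With Z inserted, AVSetup now waits for max(Venue, Sponsors, Reviews, Z).
New critical path: Venue→Sponsors→Z→AVSetup = 9+9+4+4 = 26 ⇒ 26 weeks.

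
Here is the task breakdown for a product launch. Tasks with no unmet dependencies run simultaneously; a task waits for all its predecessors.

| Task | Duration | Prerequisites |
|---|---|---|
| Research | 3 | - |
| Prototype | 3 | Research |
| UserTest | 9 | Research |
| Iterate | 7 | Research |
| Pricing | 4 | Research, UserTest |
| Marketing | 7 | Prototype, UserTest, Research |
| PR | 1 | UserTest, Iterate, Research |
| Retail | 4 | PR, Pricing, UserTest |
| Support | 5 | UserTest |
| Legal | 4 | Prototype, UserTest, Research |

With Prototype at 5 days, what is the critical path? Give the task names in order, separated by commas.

Critical path before the change: Research→UserTest→Pricing→Retail = 3+9+4+4 = 20 giving 20 days.
Prototype has 7 days of float (longest path through it is 13).
That remains the longest chain; total 20 days.

Research, UserTest, Pricing, Retail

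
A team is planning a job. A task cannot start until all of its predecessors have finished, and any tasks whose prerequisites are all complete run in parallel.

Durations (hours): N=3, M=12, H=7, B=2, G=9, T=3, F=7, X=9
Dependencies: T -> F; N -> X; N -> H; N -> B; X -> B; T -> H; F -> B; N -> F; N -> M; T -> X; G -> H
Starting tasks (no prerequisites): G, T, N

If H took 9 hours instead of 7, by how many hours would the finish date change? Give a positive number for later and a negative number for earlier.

2

The binding path is G→H = 9+7 = 16; finish at 16 hours.
H lies on that path, so at 9 hours the path becomes 18 hours.
The critical path is still G→H; finish is now 18 hours.
Change in finish: 18 − 16 = +2 hours.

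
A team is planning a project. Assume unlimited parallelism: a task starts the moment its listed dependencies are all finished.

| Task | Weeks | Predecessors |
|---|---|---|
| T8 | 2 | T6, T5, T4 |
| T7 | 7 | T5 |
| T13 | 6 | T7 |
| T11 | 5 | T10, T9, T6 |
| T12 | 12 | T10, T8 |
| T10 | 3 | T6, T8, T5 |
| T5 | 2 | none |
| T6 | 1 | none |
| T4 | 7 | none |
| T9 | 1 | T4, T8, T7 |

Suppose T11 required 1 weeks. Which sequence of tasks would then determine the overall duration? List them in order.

T4, T8, T10, T12

Actual critical path: T4→T8→T10→T12 = 7+2+3+12 = 24 ⇒ 24 weeks.
The longest path through T11 is only 17 weeks, so T11 has float 7.
No other chain overtakes it, so the finish is 24 weeks.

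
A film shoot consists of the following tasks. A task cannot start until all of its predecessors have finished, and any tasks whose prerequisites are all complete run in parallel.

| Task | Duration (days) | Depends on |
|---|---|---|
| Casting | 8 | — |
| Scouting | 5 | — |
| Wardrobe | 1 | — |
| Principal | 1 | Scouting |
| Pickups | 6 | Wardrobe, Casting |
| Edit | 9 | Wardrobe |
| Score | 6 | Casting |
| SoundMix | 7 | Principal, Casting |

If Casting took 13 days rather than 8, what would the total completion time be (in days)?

20

Baseline: Casting→SoundMix = 8+7 = 15 → 15 days.
Casting is on the critical path; changing it to 13 makes that path 20 days.
The critical path is still Casting→SoundMix; finish is now 20 days.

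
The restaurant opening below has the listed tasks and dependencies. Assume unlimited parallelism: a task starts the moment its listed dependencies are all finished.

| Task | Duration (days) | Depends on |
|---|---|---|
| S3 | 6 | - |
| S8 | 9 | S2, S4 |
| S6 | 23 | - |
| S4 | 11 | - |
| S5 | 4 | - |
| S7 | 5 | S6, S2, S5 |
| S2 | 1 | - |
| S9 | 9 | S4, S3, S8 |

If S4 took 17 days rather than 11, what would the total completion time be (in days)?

As given, the longest chain is S4→S8→S9 = 11+9+9 = 29, so the finish is 29 days.
Since S4 is critical, the +6 change carries straight to that chain (now 35 days).
The critical path is still S4→S8→S9; finish is now 35 days.

35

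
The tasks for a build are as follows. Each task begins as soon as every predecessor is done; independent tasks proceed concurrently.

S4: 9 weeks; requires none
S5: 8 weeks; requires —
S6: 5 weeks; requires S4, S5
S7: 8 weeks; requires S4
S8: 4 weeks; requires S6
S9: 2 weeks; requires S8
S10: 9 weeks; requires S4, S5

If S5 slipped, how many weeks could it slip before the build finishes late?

Critical path: S4→S6→S8→S9 = 9+5+4+2 = 20, so the finish is 20 weeks.
Longest path through S5: 19 weeks (earliest finish 8, latest finish 9).
Slack of S5 = 1 − 0 = 1 week.

1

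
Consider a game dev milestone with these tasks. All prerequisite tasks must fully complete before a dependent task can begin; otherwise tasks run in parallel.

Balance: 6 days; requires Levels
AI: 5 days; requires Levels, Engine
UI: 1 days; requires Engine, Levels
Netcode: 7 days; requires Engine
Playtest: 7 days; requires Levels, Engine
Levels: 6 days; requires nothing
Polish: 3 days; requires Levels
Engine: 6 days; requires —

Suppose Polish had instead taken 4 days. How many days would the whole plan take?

Critical path before the change: Engine→Netcode = 6+7 = 13 giving 13 days.
The longest path through Polish is only 9 days, so Polish has float 4.
No other chain overtakes it, so the finish is 13 days.

13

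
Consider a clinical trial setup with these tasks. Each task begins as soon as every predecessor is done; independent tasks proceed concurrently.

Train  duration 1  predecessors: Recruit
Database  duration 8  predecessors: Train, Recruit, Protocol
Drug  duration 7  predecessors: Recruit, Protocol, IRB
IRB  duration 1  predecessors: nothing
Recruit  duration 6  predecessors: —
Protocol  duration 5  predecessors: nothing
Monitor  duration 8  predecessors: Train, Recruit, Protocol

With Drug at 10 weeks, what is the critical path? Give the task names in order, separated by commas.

Recruit, Drug

The binding path is Recruit→Train→Database = 6+1+8 = 15; finish at 15 weeks.
Drug is off the critical path — its longest chain is 13 weeks, giving 2 of slack.
The binding chain switches to Recruit→Drug = 6+10 = 16; finish 16 weeks.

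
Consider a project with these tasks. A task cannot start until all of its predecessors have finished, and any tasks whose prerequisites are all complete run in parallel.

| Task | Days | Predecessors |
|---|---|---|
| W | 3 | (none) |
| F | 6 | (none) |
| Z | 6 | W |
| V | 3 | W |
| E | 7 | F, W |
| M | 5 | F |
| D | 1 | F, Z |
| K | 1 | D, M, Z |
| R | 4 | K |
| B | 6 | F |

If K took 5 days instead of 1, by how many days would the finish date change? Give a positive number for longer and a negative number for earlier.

4

Critical path before the change: F→M→K→R = 6+5+1+4 = 16 giving 16 days.
K is on the critical path; changing it to 5 makes that path 20 days.
That remains the longest chain; total 20 days.
Change in finish: 20 − 16 = +4 days.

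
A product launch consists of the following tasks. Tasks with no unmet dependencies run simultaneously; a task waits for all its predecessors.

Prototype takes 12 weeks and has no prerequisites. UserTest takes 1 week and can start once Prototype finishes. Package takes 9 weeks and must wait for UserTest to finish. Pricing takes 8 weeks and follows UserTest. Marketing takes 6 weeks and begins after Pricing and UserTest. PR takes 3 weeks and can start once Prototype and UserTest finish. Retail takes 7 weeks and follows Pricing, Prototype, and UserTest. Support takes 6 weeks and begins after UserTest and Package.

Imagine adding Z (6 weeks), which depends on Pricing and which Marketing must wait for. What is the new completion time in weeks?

33

Originally the plan takes 28 weeks.
With Z inserted, Marketing now waits for max(Pricing, UserTest, Z).
New critical path: Prototype→UserTest→Pricing→Z→Marketing = 12+1+8+6+6 = 33 ⇒ 33 weeks.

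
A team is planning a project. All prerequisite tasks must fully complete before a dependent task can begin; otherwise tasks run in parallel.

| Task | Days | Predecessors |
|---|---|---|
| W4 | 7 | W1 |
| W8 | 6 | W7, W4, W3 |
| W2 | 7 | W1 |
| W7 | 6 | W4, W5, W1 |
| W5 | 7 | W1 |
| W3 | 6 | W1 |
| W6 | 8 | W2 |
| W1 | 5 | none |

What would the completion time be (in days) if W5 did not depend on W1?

With the dependency in place, W1→W4→W7→W8 = 5+7+6+6 = 24 sets the finish at 24 days.
Without W1→W5, W5's earliest start moves from 5 to 0.
After: W1→W4→W7→W8 = 5+7+6+6 = 24 → 24 days.

24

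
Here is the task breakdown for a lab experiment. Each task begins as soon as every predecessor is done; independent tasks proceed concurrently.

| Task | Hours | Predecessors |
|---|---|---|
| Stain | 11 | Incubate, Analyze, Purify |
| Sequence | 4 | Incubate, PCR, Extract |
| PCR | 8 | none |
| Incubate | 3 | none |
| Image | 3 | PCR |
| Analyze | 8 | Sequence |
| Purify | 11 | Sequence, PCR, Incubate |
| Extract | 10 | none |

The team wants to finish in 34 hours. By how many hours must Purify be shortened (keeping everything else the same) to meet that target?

2

Current finish: 36 hours; target: 34.
Purify is on every critical path, so each hour cut from Purify cuts the finish by one (this holds down to a finish of 33).
Need 36 − 34 = 2 hours off Purify → Purify becomes 9 hours, finish becomes 34.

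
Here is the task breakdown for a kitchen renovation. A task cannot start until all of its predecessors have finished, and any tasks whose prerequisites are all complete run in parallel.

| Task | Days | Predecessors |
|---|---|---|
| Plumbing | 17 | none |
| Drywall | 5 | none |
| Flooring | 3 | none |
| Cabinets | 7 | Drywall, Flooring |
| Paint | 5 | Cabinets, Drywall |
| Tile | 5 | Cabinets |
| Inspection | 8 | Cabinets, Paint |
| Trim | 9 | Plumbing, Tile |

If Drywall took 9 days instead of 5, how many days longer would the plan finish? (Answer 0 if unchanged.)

As given, the longest chain is Drywall→Cabinets→Tile→Trim = 5+7+5+9 = 26, so the finish is 26 days.
Since Drywall is critical, the +4 change carries straight to that chain (now 30 days).
No other chain overtakes it, so the finish is 30 days.
Change in finish: 30 − 26 = +4 days.

4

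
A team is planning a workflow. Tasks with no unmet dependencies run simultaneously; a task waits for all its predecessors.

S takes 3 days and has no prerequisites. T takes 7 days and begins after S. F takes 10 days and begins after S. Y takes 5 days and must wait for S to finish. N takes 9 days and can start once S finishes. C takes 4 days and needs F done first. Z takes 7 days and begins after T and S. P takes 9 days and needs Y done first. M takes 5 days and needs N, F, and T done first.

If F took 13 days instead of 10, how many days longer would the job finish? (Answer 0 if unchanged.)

As given, the longest chain is S→F→M = 3+10+5 = 18, so the finish is 18 days.
F is on the critical path; changing it to 13 makes that path 21 days.
That remains the longest chain; total 21 days.
Change in finish: 21 − 18 = +3 days.

3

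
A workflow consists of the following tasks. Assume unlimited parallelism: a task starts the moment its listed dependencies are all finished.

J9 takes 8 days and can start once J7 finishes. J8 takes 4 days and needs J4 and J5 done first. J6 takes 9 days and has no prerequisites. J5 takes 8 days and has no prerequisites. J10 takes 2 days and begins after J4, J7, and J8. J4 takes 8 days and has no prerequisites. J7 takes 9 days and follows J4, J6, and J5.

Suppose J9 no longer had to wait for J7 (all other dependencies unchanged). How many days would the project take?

20

With the dependency in place, J6→J7→J9 = 9+9+8 = 26 sets the finish at 26 days.
Without J7→J9, J9's earliest start moves from 18 to 0.
After: J6→J7→J10 = 9+9+2 = 20 → 20 days.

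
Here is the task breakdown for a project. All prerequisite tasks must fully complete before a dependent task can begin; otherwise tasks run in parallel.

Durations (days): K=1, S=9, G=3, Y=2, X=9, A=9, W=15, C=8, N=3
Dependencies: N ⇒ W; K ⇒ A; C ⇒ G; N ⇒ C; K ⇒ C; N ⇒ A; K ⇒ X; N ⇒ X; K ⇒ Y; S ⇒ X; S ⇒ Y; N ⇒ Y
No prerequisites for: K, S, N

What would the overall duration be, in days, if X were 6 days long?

18

Actual critical path: S→X = 9+9 = 18 ⇒ 18 days.
Since X is critical, the -3 change carries straight to that chain (now 15 days).
New critical path: N→W = 3+15 = 18 ⇒ 18 days.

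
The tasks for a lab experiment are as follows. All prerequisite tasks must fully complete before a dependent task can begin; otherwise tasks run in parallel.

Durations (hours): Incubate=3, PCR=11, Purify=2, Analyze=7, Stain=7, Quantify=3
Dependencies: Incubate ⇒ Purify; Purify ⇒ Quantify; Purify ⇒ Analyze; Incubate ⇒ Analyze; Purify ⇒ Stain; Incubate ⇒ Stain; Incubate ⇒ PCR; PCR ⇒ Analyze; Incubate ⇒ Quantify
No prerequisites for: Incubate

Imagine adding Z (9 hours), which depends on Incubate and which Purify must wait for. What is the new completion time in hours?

21

Originally the schedule takes 21 hours.
With Z inserted, Purify now waits for max(Incubate, Z).
New critical path: Incubate→Z→Purify→Analyze = 3+9+2+7 = 21 ⇒ 21 hours.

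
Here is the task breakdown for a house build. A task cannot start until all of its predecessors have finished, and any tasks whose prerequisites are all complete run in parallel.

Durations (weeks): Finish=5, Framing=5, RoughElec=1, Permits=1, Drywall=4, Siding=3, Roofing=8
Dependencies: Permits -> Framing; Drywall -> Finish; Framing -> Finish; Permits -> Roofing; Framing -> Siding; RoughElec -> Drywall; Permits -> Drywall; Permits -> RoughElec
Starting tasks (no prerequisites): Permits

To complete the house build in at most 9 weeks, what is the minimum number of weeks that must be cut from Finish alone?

2

Current finish: 11 weeks; target: 9.
Finish is on every critical path, so each week cut from Finish cuts the finish by one (this holds down to a finish of 9).
Need 11 − 9 = 2 weeks off Finish → Finish becomes 3 weeks, finish becomes 9.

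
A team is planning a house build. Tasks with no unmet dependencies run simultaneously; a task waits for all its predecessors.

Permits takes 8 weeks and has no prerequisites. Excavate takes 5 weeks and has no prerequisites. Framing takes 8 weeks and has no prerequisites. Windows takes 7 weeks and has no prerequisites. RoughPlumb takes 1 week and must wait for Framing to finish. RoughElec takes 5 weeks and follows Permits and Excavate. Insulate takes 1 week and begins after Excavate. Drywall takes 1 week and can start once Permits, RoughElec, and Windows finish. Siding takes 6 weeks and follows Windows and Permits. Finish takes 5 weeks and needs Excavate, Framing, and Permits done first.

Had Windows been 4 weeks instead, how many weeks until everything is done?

14

Critical path before the change: Permits→RoughElec→Drywall = 8+5+1 = 14 giving 14 weeks.
Windows is off the critical path — its longest chain is 13 weeks, giving 1 of slack.
The critical path is still Permits→RoughElec→Drywall; finish is now 14 weeks.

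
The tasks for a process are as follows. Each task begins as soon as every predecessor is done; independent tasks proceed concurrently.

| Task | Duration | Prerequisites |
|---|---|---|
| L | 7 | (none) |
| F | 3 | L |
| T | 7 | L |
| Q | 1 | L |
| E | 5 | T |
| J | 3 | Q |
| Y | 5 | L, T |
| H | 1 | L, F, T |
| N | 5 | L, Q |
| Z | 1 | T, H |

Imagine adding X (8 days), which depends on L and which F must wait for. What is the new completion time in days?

Originally the process takes 19 days.
With X inserted, F now waits for max(L, X).
New critical path: L→X→F→H→Z = 7+8+3+1+1 = 20 ⇒ 20 days.

20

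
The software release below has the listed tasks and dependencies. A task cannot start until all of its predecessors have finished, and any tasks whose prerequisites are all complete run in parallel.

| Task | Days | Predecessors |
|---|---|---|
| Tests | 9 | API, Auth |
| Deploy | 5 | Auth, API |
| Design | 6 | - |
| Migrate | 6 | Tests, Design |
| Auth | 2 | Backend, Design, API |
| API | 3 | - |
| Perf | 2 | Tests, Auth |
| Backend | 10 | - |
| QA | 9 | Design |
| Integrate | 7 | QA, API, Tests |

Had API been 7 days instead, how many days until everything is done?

Baseline: Backend→Auth→Tests→Integrate = 10+2+9+7 = 28 → 28 days.
API is off the critical path — its longest chain is 21 days, giving 7 of slack.
The critical path is still Backend→Auth→Tests→Integrate; finish is now 28 days.

28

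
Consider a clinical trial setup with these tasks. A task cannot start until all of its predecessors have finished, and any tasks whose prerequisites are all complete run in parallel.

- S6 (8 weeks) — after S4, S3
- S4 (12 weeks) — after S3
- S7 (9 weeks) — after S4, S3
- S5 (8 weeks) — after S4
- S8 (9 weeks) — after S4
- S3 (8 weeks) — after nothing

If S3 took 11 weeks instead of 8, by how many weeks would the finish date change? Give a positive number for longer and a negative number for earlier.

Critical path before the change: S3→S4→S7 = 8+12+9 = 29 giving 29 weeks.
S3 lies on that path, so at 11 weeks the path becomes 32 weeks.
No other chain overtakes it, so the finish is 32 weeks.
Change in finish: 32 − 29 = +3 weeks.

3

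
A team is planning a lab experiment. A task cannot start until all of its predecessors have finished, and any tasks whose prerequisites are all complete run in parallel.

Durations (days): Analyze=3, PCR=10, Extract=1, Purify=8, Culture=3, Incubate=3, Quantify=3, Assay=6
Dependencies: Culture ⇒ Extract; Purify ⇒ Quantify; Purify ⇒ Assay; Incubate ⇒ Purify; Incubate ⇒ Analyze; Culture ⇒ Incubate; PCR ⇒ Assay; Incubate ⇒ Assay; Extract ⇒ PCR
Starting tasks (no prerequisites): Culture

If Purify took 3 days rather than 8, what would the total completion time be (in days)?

Critical path before the change: Culture→Incubate→Purify→Assay = 3+3+8+6 = 20 giving 20 days.
Since Purify is critical, the -5 change carries straight to that chain (now 15 days).
Now Culture→Extract→PCR→Assay = 3+1+10+6 = 20 is longest, so the finish becomes 20 days.

20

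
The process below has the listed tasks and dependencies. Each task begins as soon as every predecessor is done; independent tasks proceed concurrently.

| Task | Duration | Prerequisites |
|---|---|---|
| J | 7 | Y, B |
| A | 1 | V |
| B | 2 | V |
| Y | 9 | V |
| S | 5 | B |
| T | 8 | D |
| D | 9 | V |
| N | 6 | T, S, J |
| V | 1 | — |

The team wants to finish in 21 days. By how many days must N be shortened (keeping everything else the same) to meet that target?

Current finish: 24 days; target: 21.
N is on every critical path, so each day cut from N cuts the finish by one (this holds down to a finish of 19).
Need 24 − 21 = 3 days off N → N becomes 3 days, finish becomes 21.

3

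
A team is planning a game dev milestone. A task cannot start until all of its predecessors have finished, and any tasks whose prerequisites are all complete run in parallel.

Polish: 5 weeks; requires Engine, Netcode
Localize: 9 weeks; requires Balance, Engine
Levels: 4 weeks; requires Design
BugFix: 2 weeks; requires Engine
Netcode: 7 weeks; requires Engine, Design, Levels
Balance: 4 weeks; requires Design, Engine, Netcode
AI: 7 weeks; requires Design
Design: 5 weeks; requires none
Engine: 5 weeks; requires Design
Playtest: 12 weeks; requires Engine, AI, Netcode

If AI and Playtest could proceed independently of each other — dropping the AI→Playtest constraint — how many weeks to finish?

30

Before: longest chain Design→Engine→Netcode→Balance→Localize = 5+5+7+4+9 = 30, finish 30.
Dropping AI→Playtest doesn't change Playtest's earliest start (17); another predecessor still binds.
New critical path: Design→Engine→Netcode→Balance→Localize = 5+5+7+4+9 = 30 ⇒ 30 weeks.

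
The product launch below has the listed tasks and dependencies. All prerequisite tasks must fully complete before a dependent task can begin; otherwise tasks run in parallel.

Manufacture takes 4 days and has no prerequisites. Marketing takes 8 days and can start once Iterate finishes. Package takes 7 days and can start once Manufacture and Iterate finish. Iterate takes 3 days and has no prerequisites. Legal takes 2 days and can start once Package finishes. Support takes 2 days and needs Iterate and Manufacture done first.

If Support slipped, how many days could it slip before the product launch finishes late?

The longest chain is Manufacture→Package→Legal = 4+7+2 = 13; overall finish 13 days.
Support finishes as early as 6 and must finish by 13.
Float = 13 − 6 = 7.

7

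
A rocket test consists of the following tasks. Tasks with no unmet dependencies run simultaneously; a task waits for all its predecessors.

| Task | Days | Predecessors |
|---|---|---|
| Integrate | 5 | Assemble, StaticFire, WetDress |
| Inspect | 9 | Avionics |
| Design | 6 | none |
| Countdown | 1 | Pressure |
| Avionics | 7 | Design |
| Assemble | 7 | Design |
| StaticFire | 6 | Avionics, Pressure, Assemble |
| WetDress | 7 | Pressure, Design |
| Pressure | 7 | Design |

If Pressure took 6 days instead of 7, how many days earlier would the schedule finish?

1

Actual critical path: Design→Pressure→WetDress→Integrate = 6+7+7+5 = 25 ⇒ 25 days.
Pressure is on the critical path; changing it to 6 makes that path 24 days.
New critical path: Design→Avionics→StaticFire→Integrate = 6+7+6+5 = 24 ⇒ 24 days.
Change in finish: 24 − 25 = -1 days.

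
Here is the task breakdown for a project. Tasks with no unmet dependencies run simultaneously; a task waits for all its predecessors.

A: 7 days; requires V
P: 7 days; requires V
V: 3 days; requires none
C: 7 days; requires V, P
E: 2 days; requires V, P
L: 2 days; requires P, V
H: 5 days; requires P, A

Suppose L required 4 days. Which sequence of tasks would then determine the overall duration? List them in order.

V, P, C

Actual critical path: V→P→C = 3+7+7 = 17 ⇒ 17 days.
L has 5 days of float (longest path through it is 12).
No other chain overtakes it, so the finish is 17 days.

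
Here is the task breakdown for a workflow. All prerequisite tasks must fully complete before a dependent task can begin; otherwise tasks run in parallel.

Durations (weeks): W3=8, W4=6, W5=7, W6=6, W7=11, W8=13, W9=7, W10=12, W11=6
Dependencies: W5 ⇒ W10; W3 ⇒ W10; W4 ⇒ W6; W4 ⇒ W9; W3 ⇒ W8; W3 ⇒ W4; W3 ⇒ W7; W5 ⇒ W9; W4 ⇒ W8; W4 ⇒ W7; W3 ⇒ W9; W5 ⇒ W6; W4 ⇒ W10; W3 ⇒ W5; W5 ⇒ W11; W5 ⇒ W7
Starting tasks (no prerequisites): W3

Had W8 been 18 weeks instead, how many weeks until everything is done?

32

Actual critical path: W3→W4→W8 = 8+6+13 = 27 ⇒ 27 weeks.
W8 lies on that path, so at 18 weeks the path becomes 32 weeks.
The critical path is still W3→W4→W8; finish is now 32 weeks.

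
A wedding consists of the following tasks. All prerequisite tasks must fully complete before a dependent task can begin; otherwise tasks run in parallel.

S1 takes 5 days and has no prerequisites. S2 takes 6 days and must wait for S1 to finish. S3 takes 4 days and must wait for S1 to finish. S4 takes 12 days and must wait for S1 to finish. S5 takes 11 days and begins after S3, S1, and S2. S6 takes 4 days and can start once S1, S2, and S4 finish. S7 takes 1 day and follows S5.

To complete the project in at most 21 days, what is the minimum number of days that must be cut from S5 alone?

Current finish: 23 days; target: 21.
S5 is on every critical path, so each day cut from S5 cuts the finish by one (this holds down to a finish of 21).
Need 23 − 21 = 2 days off S5 → S5 becomes 9 days, finish becomes 21.

2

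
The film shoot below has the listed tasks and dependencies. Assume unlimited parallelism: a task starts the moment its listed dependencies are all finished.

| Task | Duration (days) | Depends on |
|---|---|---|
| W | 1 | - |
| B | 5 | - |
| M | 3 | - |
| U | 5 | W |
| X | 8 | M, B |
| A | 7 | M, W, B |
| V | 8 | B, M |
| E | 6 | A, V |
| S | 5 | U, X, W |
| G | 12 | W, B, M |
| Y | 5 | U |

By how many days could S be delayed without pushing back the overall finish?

1

Critical path: B→V→E = 5+8+6 = 19, so the finish is 19 days.
Longest path through S: 18 days (earliest finish 18, latest finish 19).
So S can slip 19 − 18 = 1 day.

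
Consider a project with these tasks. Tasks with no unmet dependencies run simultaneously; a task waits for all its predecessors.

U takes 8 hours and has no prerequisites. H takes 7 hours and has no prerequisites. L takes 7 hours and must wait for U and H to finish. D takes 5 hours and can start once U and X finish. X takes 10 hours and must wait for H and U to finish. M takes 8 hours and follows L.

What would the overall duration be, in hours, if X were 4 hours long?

The binding path is U→X→D = 8+10+5 = 23; finish at 23 hours.
Since X is critical, the -6 change carries straight to that chain (now 17 hours).
New critical path: U→L→M = 8+7+8 = 23 ⇒ 23 hours.

23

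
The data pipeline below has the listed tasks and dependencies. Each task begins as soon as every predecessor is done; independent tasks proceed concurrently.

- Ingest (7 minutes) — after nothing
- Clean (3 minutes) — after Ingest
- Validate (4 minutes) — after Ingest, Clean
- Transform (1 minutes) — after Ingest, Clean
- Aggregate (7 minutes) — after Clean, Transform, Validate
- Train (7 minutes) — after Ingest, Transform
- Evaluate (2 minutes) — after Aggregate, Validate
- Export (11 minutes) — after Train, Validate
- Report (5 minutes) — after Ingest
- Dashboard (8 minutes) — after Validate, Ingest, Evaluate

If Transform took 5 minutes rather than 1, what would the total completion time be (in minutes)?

As given, the longest chain is Ingest→Clean→Validate→Aggregate→Evaluate→Dashboard = 7+3+4+7+2+8 = 31, so the finish is 31 minutes.
Transform has 2 minutes of float (longest path through it is 29).
The binding chain switches to Ingest→Clean→Transform→Train→Export = 7+3+5+7+11 = 33; finish 33 minutes.

33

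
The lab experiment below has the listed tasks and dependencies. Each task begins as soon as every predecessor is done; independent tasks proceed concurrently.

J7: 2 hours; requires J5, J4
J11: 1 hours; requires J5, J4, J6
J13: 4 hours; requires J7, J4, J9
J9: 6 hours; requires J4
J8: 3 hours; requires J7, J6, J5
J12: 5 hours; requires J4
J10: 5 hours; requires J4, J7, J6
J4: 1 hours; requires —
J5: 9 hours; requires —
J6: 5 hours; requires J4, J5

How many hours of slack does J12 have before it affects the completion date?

13

The longest chain is J5→J6→J10 = 9+5+5 = 19; overall finish 19 hours.
J12 finishes as early as 6 and must finish by 19.
Slack of J12 = 14 − 1 = 13 hours.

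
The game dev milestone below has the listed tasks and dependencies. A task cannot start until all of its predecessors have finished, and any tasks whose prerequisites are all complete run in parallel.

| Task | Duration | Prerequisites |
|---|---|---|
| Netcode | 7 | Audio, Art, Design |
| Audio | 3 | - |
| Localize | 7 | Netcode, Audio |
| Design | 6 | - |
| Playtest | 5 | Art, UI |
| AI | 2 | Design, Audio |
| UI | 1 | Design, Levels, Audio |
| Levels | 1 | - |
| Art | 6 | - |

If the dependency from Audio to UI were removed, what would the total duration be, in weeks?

20

Before: longest chain Design→Netcode→Localize = 6+7+7 = 20, finish 20.
Dropping Audio→UI doesn't change UI's earliest start (6); another predecessor still binds.
After: Design→Netcode→Localize = 6+7+7 = 20 → 20 weeks.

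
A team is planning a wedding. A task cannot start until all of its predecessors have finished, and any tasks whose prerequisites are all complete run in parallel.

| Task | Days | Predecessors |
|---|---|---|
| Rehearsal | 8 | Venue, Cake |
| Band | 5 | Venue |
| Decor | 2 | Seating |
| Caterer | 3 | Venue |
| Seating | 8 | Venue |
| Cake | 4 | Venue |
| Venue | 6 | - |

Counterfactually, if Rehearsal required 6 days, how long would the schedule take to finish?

The binding path is Venue→Cake→Rehearsal = 6+4+8 = 18; finish at 18 days.
Rehearsal is on the critical path; changing it to 6 makes that path 16 days.
No other chain overtakes it, so the finish is 16 days.

16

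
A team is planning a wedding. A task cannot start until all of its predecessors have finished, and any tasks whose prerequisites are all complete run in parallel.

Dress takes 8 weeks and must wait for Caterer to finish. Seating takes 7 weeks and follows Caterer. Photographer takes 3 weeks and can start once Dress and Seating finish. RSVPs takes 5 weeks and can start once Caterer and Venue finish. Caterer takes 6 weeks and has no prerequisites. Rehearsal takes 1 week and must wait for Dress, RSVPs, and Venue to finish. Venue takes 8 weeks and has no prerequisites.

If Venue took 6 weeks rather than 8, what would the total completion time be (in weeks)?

Critical path before the change: Caterer→Dress→Photographer = 6+8+3 = 17 giving 17 weeks.
Venue has 3 weeks of float (longest path through it is 14).
The critical path is still Caterer→Dress→Photographer; finish is now 17 weeks.

17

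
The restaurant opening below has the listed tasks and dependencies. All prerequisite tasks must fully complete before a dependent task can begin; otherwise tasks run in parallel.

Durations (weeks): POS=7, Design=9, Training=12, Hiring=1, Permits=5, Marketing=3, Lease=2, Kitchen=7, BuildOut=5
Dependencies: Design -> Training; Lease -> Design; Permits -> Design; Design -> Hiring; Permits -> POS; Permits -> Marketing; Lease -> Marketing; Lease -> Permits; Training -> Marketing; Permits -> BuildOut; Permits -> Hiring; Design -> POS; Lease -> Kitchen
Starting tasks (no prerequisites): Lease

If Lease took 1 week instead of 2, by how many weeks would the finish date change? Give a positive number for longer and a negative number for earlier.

-1

The binding path is Lease→Permits→Design→Training→Marketing = 2+5+9+12+3 = 31; finish at 31 weeks.
Since Lease is critical, the -1 change carries straight to that chain (now 30 weeks).
That remains the longest chain; total 30 weeks.
Change in finish: 30 − 31 = -1 weeks.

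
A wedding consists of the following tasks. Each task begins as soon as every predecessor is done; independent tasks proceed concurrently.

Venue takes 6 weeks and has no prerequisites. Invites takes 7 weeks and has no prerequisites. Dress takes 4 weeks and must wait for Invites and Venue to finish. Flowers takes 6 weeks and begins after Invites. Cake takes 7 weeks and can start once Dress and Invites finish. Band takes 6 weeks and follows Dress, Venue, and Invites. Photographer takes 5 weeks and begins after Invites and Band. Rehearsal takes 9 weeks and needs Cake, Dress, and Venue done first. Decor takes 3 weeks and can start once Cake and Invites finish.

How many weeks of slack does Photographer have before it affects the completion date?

5

Critical path: Invites→Dress→Cake→Rehearsal = 7+4+7+9 = 27, so the finish is 27 weeks.
Photographer finishes as early as 22 and must finish by 27.
So Photographer can slip 27 − 22 = 5 weeks.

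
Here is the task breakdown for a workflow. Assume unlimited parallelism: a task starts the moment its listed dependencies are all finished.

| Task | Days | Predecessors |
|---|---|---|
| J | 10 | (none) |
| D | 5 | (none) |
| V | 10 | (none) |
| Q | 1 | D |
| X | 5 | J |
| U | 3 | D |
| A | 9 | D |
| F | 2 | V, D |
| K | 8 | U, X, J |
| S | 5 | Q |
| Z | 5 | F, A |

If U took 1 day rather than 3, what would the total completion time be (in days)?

23

The binding path is J→X→K = 10+5+8 = 23; finish at 23 days.
U is off the critical path — its longest chain is 16 days, giving 7 of slack.
No other chain overtakes it, so the finish is 23 days.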